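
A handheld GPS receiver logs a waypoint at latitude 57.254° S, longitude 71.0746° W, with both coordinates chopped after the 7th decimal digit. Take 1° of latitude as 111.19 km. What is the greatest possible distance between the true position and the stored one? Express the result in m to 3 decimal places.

0.013 m

Truncating at 7 decimal places can drop up to a full unit in the last place, so each coordinate may be off by as much as 1e-07°.
N–S: 1e-07° × 111190 m/° = 0.011119 m.
Longitude error → 1e-07 × 111190 × cos 57.254° = 1e-07 × 111190 × 0.5409 ≈ 0.00601444 m.
The two errors are perpendicular, so the maximum displacement is √(0.011119² + 0.00601444²) ≈ 0.0126414 m.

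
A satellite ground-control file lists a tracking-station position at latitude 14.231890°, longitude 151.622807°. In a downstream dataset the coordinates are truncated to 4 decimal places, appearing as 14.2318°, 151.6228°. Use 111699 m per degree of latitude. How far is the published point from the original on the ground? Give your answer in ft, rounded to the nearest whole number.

33 ft

Δlat = 14.231890 − 14.2318 = +0.000090°; Δlon = 151.622807 − 151.6228 = +0.000007°.
North–south shift: 0.000090 × 111699 = 10.0529 m.
E–W at 14.2318°: 0.000007° × 111699 × cos 14.2318° = 0.000007 × 111699 × 0.9693 ≈ 0.757896 m.
Hypotenuse of the two orthogonal shifts: √(10.0529² + 0.757896²) = 10.0814 m.
In feet: 10.0814 m ÷ 0.3048 ≈ 33.076 ft.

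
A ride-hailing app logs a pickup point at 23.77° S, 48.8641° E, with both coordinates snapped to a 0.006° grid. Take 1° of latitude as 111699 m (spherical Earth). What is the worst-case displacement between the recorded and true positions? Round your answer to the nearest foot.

1490 feet

With a 0.006° grid the true value lies within half a step, ±0.006°/2 = ±0.003°, of the stored one.
Latitude error → 0.003 × 111699 = 335.097 m along the meridian.
Longitude error → 0.003 × 111699 × cos 23.77° = 0.003 × 111699 × 0.9152 ≈ 306.671 m.
The two errors are perpendicular, so the maximum displacement is √(335.097² + 306.671²) ≈ 454.243 m.
In feet: 454.243 m ÷ 0.3048 ≈ 1490.3 ft.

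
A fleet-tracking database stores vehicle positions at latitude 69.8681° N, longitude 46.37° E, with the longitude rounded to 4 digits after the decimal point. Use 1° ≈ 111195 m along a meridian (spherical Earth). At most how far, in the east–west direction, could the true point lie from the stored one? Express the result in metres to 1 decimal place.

Rounding to 4 decimal places leaves the longitude within ±5e-05° of the true value.
At latitude 69.8681° a degree of longitude spans 111195 m × cos 69.8681° = 111195 × 0.3442 ≈ 38271.4 m.
East–west error: 5e-05° × 38271.4 m/° ≈ 1.91357 m.

1.9 metres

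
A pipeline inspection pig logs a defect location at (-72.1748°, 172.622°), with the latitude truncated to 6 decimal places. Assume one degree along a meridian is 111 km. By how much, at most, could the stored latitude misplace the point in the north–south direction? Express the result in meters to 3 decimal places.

Truncating at 6 decimal places can drop up to a full unit in the last place, so the latitude may be off by as much as 1e-06°.
North–south distance: 1e-06° × 111000 m/° = 0.111 m.

0.111 meters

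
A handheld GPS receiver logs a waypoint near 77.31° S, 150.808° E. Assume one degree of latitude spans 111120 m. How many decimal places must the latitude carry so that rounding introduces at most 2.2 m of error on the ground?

5 decimal places

One degree of latitude covers 111120 m.
With N decimal places the half-ulp bound is 0.5·10⁻ᴺ°, or 0.5·10⁻ᴺ × 111120 m on the ground.
Need 0.5 × 111120 × 10⁻ᴺ ≤ 2.2 → 10⁻ᴺ ≤ 3.960e-05, so N ≥ 4.40.
N = 4 would give 5.56 m (too coarse); N = 5 gives 0.556 m ≤ 2.2 m.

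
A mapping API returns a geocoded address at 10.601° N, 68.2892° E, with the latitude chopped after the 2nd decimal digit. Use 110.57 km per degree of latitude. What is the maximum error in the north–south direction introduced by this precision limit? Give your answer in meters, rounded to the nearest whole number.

1106 meters

Truncating at 2 decimal places can drop up to a full unit in the last place, so the latitude may be off by as much as 0.01°.
Along the meridian that is 0.01° × 110570 m/° = 1105.7 m.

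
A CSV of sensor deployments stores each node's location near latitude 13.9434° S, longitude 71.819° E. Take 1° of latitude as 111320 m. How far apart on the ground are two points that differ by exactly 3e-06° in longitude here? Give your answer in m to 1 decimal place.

0.3 m

One degree of longitude here spans 111320 × cos 13.9434° = 111320 × 0.9705 ≈ 108040 m; 3e-06° of that is 0.32412 m.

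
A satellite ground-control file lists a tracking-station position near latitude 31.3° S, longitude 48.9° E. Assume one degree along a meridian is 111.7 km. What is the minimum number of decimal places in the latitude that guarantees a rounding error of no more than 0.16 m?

6

One degree of latitude covers 111700 m.
With N decimal places the half-ulp bound is 0.5·10⁻ᴺ°, or 0.5·10⁻ᴺ × 111700 m on the ground.
Setting 55850 × 10⁻ᴺ ≤ 0.16 gives 10ᴺ ≥ 3.491e+05, i.e. N ≥ 5.54.
N = 5 would give 0.558 m (too coarse); N = 6 gives 0.0558 m ≤ 0.16 m.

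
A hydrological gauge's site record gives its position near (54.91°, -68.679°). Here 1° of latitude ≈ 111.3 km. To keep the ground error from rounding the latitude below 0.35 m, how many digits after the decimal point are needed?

6 decimal places

One degree of latitude covers 111300 m.
Rounding to N decimal places gives at most 0.5 × 10⁻ᴺ degrees of error, i.e. 0.5 × 10⁻ᴺ × 111300 m.
Need 0.5 × 111300 × 10⁻ᴺ ≤ 0.35 → 10⁻ᴺ ≤ 6.289e-06, so N ≥ 5.20.
At 5 places the error can reach 0.556 m, but 6 places keeps it to 0.0556 m.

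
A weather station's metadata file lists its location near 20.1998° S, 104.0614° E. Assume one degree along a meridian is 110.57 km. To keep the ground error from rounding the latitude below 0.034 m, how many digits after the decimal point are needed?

7 decimal places

One degree of latitude covers 110570 m.
Rounding to N decimal places gives at most 0.5 × 10⁻ᴺ degrees of error, i.e. 0.5 × 10⁻ᴺ × 110570 m.
Need 0.5 × 110570 × 10⁻ᴺ ≤ 0.034 → 10⁻ᴺ ≤ 6.150e-07, so N ≥ 6.21.
N = 6 would give 0.0553 m (too coarse); N = 7 gives 0.00553 m ≤ 0.034 m.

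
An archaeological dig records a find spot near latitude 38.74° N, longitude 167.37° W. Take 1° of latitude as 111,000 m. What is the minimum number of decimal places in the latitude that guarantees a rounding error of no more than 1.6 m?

5

One degree of latitude covers 111000 m.
Rounding to N decimal places gives at most 0.5 × 10⁻ᴺ degrees of error, i.e. 0.5 × 10⁻ᴺ × 111000 m.
Setting 55500 × 10⁻ᴺ ≤ 1.6 gives 10ᴺ ≥ 3.469e+04, i.e. N ≥ 4.54.
So 5 decimal places suffice (0.555 m); 4 would allow up to 5.55 m.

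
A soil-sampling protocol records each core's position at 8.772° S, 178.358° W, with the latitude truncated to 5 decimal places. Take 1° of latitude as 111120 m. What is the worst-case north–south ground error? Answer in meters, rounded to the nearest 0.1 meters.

Truncating at 5 decimal places can drop up to a full unit in the last place, so the latitude may be off by as much as 1e-05°.
North–south distance: 1e-05° × 111120 m/° = 1.1112 m.

1.1 meters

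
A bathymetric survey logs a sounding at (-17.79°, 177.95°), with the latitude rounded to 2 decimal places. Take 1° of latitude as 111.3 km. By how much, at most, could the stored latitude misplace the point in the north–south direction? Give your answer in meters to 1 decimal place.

Rounding to 2 decimal places leaves the latitude within ±0.005° of the true value.
North–south distance: 0.005° × 111300 m/° = 556.5 m.

556.5 meters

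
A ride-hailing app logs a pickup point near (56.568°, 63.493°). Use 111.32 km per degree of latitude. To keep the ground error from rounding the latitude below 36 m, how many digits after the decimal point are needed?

One degree of latitude covers 111320 m.
Rounding to N decimal places gives at most 0.5 × 10⁻ᴺ degrees of error, i.e. 0.5 × 10⁻ᴺ × 111320 m.
Setting 55660 × 10⁻ᴺ ≤ 36 gives 10ᴺ ≥ 1546, i.e. N ≥ 3.19.
At 3 places the error can reach 55.7 m, but 4 places keeps it to 5.57 m.

4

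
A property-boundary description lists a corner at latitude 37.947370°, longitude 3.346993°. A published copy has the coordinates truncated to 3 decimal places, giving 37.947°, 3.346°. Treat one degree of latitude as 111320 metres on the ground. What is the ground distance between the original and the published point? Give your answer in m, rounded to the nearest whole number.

The latitude changed by +0.000370° and the longitude by +0.000993°.
N–S: 0.000370° × 111320 m/° = 41.1884 m.
E–W at 37.947°: 0.000993° × 111320 × cos 37.947° = 0.000993 × 111320 × 0.7886 ≈ 87.1702 m.
Distance: √(41.1884² + 87.1702²) ≈ 96.4113 m.

96 m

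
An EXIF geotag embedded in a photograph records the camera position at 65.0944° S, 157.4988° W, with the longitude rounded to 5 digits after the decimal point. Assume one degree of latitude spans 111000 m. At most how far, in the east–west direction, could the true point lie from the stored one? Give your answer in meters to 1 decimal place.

Rounding to 5 decimal places leaves the longitude within ±5e-06° of the true value.
At latitude 65.0944° a degree of longitude spans 111000 m × cos 65.0944° = 111000 × 0.4211 ≈ 46744.8 m.
Maximum E–W displacement: 5e-06 × 46744.8 = 0.233724 m.

0.2 meters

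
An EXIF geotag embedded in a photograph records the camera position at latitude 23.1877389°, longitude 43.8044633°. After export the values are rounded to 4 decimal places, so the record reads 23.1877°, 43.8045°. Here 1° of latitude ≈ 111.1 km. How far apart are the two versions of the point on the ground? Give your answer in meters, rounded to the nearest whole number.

The latitude changed by +0.0000389° and the longitude by -0.0000367°.
North–south shift: 0.0000389 × 111100 = 4.32179 m.
East–west at this latitude: -0.0000367° × 111100 × cos 23.1877° ≈ -0.0000367 × 102125 = -3.748 m.
Combined displacement = (4.32179² + 3.748²)^½ ≈ 5.72061 m.

6 meters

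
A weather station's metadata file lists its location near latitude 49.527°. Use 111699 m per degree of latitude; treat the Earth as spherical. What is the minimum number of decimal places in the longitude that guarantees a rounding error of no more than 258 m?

At 49.527° one degree of longitude covers 111699 × cos 49.527° ≈ 111699 × 0.6491 ≈ 72502.7 m.
With N decimal places the half-ulp bound is 0.5·10⁻ᴺ°, or 0.5·10⁻ᴺ × 72502.7 m on the ground.
Setting 36251.3 × 10⁻ᴺ ≤ 258 gives 10ᴺ ≥ 140.5, i.e. N ≥ 2.15.
At 2 places the error can reach 363 m, but 3 places keeps it to 36.3 m.

3 decimal places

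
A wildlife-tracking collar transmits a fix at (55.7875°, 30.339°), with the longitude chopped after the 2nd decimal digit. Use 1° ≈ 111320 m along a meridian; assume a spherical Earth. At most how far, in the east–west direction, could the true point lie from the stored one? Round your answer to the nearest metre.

626 metres

Truncating at 2 decimal places can drop up to a full unit in the last place, so the longitude may be off by as much as 0.01°.
Parallels shrink by cos φ, so at 55.7875° a degree of longitude is 111320 × 0.5623 ≈ 62591.2 m.
East–west error: 0.01° × 62591.2 m/° ≈ 625.912 m.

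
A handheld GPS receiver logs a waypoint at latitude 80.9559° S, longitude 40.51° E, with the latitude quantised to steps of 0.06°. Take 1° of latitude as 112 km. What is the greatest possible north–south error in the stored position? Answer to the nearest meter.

3360 meters

With a 0.06° grid the true value lies within half a step, ±0.06°/2 = ±0.03°, of the stored one.
So the N–S error is at most 0.03 × 112000 = 3360 m.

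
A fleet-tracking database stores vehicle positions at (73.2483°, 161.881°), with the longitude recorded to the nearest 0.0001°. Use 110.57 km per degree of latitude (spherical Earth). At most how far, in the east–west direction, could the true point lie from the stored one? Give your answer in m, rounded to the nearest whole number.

2 m

Rounding to 4 decimal places leaves the longitude within ±5e-05° of the true value.
Parallels shrink by cos φ, so at 73.2483° a degree of longitude is 110570 × 0.2882 ≈ 31869 m.
So at most 5e-05° × 31869 ≈ 1.59345 m east–west.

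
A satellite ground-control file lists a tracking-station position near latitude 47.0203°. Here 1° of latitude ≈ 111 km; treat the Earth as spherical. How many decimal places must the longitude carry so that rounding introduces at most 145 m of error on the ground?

At 47.0203° one degree of longitude covers 111000 × cos 47.0203° ≈ 111000 × 0.6817 ≈ 75673.1 m.
N decimal places → at most half a unit in the last place, 0.5 × 10⁻ᴺ° = 75673.1/2 × 10⁻ᴺ m.
Need 0.5 × 75673.1 × 10⁻ᴺ ≤ 145 → 10⁻ᴺ ≤ 3.832e-03, so N ≥ 2.42.
N = 2 would give 378 m (too coarse); N = 3 gives 37.8 m ≤ 145 m.

3 decimal places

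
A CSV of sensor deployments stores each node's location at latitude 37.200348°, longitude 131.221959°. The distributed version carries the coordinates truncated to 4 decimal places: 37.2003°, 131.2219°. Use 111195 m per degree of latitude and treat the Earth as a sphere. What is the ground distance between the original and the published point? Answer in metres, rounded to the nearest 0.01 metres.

7.47 metres

The latitude changed by +0.000048° and the longitude by +0.000059°.
North–south shift: 0.000048 × 111195 = 5.33736 m.
East–west at this latitude: 0.000059° × 111195 × cos 37.2003° ≈ 0.000059 × 88569.8 = 5.22562 m.
Combined displacement = (5.33736² + 5.22562²)^½ ≈ 7.46957 m.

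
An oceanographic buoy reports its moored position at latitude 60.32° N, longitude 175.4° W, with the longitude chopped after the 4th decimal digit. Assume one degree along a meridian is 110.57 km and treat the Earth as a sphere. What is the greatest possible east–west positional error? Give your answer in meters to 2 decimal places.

Truncating at 4 decimal places can drop up to a full unit in the last place, so the longitude may be off by as much as 0.0001°.
One degree of longitude at 60.32° is 110570 × cos 60.32° ≈ 110570 × 0.4952 = 54749.3 m.
East–west error: 0.0001° × 54749.3 m/° ≈ 5.47493 m.

5.47 meters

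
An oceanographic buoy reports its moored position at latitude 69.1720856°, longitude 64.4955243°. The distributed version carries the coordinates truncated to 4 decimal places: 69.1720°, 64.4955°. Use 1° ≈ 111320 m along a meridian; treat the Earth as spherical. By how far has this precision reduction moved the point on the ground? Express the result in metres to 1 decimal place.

9.6 metres

Δlat = 69.1720856 − 69.1720 = +0.0000856°; Δlon = 64.4955243 − 64.4955 = +0.0000243°.
North–south shift: 0.0000856 × 111320 = 9.52899 m.
E–W at 69.172°: 0.0000243° × 111320 × cos 69.172° = 0.0000243 × 111320 × 0.3556 ≈ 0.961827 m.
Distance: √(9.52899² + 0.961827²) ≈ 9.57741 m.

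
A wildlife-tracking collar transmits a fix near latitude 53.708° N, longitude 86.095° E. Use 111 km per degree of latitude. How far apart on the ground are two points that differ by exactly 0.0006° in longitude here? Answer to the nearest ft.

0.0006° of longitude at 53.708° is 0.0006 × 111000 × cos 53.708° ≈ 0.0006 × 65701 = 39.4206 m.
Converting: 39.4206 m × 3.2808 ft/m ≈ 129.33 ft.

129 ft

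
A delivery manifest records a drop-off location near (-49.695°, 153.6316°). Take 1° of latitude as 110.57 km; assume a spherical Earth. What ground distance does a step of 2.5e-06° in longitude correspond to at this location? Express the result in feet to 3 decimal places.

0.587 feet

At 49.695° a degree of longitude is 110570 × cos 49.695° ≈ 71522.9 m, so 2.5e-06° corresponds to 0.178807 m.
In feet: 0.178807 m ÷ 0.3048 ≈ 0.58664 ft.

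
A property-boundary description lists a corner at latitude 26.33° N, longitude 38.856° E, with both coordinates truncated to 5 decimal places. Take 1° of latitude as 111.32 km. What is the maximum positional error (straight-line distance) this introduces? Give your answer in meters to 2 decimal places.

1.49 meters

Truncating at 5 decimal places can drop up to a full unit in the last place, so each coordinate may be off by as much as 1e-05°.
Latitude error → 1e-05 × 111320 = 1.1132 m along the meridian.
E–W at 26.33°: 1e-05° × 111320 × cos 26.33° = 1e-05 × 111320 × 0.8963 ≈ 0.99771 m.
Combining orthogonally: (1.1132² + 0.99771²)^½ ≈ 1.49487 m.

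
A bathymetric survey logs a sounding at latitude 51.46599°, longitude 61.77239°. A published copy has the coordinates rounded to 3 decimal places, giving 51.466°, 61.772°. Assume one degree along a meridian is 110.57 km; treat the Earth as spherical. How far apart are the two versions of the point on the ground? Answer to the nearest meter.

Δlat = 51.46599 − 51.466 = -0.00001°; Δlon = 61.77239 − 61.772 = +0.00039°.
N–S: -0.00001° × 110570 m/° = -1.1057 m.
East–west at this latitude: 0.00039° × 110570 × cos 51.466° ≈ 0.00039 × 68882.8 = 26.8643 m.
Hypotenuse of the two orthogonal shifts: √(1.1057² + 26.8643²) = 26.887 m.

27 meters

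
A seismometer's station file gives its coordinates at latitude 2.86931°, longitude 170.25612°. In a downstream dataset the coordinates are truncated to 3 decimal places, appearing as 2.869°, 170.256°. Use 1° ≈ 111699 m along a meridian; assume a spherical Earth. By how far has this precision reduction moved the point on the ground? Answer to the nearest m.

Δlat = 2.86931 − 2.869 = +0.00031°; Δlon = 170.25612 − 170.256 = +0.00012°.
North–south shift: 0.00031 × 111699 = 34.6267 m.
East–west at this latitude: 0.00012° × 111699 × cos 2.869° ≈ 0.00012 × 111559 = 13.3871 m.
Combined displacement = (34.6267² + 13.3871²)^½ ≈ 37.1244 m.

37 m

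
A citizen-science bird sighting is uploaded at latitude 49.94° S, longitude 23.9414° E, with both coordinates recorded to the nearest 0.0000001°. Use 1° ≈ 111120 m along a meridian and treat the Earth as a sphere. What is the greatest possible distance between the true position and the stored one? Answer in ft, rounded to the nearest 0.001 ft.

Rounding to 7 decimal places leaves each coordinate within ±5e-08° of the true value.
N–S: 5e-08° × 111120 m/° = 0.005556 m.
E–W at 49.94°: 5e-08° × 111120 × cos 49.94° = 5e-08 × 111120 × 0.6436 ≈ 0.00357578 m.
Combining orthogonally: (0.005556² + 0.00357578²)^½ ≈ 0.00660722 m.
In feet: 0.00660722 m ÷ 0.3048 ≈ 0.021677 ft.

0.022 ft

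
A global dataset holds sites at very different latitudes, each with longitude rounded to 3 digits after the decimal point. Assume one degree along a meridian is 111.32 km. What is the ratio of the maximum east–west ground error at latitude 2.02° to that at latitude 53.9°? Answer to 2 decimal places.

1.70

Rounding to 3 decimal places leaves the longitude within ±0.0005° of the true value.
Error at 2.02° = 0.0005° × 111320 × cos 2.02° ≈ 55.66 × 0.9994 = 55.625 m.
At 53.9°: 0.0005° × 111320 × cos 53.9° = 0.0005 × 111320 × 0.5892 ≈ 32.795 m.
The ratio reduces to cos 2.02° / cos 53.9° = 0.9994/0.5892 ≈ 1.6962.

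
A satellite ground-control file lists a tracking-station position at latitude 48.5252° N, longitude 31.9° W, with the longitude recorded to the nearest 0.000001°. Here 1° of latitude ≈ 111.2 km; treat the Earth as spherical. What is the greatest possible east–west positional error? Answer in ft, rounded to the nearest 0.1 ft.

0.1 ft

Rounding to 6 decimal places leaves the longitude within ±5e-07° of the true value.
Parallels shrink by cos φ, so at 48.5252° a degree of longitude is 111200 × 0.6623 ≈ 73646.7 m.
East–west error: 5e-07° × 73646.7 m/° ≈ 0.0368234 m.
Converting: 0.0368234 m × 3.2808 ft/m ≈ 0.12081 ft.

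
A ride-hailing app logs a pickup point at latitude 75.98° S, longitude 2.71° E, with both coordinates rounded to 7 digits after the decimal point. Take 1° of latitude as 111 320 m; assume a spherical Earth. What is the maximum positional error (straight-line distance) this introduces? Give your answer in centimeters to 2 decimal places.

Rounding to 7 decimal places leaves each coordinate within ±5e-08° of the true value.
N–S: 5e-08° × 111320 m/° = 0.005566 m.
East–west component at 75.98°: 5e-08° × 111320 × cos 75.98° ≈ 5e-08 × 26968.4 ≈ 0.00134842 m.
The two errors are perpendicular, so the maximum displacement is √(0.005566² + 0.00134842²) ≈ 0.00572701 m.
That is 0.00572701 m = 0.5727 cm.

0.57 centimeters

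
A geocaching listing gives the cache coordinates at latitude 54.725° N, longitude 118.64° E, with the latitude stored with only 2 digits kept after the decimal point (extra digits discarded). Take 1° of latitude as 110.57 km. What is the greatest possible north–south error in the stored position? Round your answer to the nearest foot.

3628 feet

Truncating at 2 decimal places can drop up to a full unit in the last place, so the latitude may be off by as much as 0.01°.
North–south distance: 0.01° × 110570 m/° = 1105.7 m.
Converting: 1105.7 m × 3.2808 ft/m ≈ 3627.6 ft.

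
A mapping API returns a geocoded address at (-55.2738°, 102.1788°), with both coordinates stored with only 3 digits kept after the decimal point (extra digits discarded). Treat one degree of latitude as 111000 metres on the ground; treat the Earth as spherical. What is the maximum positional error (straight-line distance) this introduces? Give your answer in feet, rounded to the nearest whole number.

419 feet

Truncating at 3 decimal places can drop up to a full unit in the last place, so each coordinate may be off by as much as 0.001°.
Latitude error → 0.001 × 111000 = 111 m along the meridian.
Longitude error → 0.001 × 111000 × cos 55.2738° = 0.001 × 111000 × 0.5697 ≈ 63.2318 m.
The two errors are perpendicular, so the maximum displacement is √(111² + 63.2318²) ≈ 127.747 m.
Converting: 127.747 m × 3.2808 ft/m ≈ 419.12 ft.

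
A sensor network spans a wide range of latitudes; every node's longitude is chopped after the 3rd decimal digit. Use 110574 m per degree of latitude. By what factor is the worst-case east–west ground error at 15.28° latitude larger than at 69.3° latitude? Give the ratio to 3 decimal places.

Truncating at 3 decimal places can drop up to a full unit in the last place, so the longitude may be off by as much as 0.001°.
Error at 15.28° = 0.001° × 110574 × cos 15.28° ≈ 110.57 × 0.9646 = 106.67 m.
Error at 69.3° = 0.001° × 110574 × cos 69.3° ≈ 110.57 × 0.3535 = 39.085 m.
Ratio: 106.67 / 39.085 = cos 15.28° / cos 69.3° ≈ 2.7290.

2.729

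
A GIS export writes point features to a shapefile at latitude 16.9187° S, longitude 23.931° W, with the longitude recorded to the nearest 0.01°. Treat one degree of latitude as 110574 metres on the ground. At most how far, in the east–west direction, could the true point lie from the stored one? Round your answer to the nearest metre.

529 metres

Rounding to 2 decimal places leaves the longitude within ±0.005° of the true value.
At latitude 16.9187° a degree of longitude spans 110574 m × cos 16.9187° = 110574 × 0.9567 ≈ 105788 m.
Maximum E–W displacement: 0.005 × 105788 = 528.941 m.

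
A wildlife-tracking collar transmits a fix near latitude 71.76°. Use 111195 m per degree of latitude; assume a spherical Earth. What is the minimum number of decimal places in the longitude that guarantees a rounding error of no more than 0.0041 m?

At 71.76° one degree of longitude covers 111195 × cos 71.76° ≈ 111195 × 0.3130 ≈ 34803.8 m.
N decimal places → at most half a unit in the last place, 0.5 × 10⁻ᴺ° = 34803.8/2 × 10⁻ᴺ m.
Need 0.5 × 34803.8 × 10⁻ᴺ ≤ 0.0041 → 10⁻ᴺ ≤ 2.356e-07, so N ≥ 6.63.
N = 6 would give 0.0174 m (too coarse); N = 7 gives 0.00174 m ≤ 0.0041 m.

7 decimal places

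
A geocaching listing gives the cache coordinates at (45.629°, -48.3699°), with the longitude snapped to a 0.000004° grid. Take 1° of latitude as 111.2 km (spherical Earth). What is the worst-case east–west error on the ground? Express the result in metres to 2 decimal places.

0.16 metres

With a 0.000004° grid the true value lies within half a step, ±0.000004°/2 = ±2e-06°, of the stored one.
At latitude 45.629° a degree of longitude spans 111200 m × cos 45.629° = 111200 × 0.6993 ≈ 77762.3 m.
So at most 2e-06° × 77762.3 ≈ 0.155525 m east–west.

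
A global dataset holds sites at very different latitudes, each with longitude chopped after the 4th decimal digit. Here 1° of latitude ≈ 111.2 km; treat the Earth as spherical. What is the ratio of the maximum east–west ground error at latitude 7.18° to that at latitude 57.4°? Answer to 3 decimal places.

Truncating at 4 decimal places can drop up to a full unit in the last place, so the longitude may be off by as much as 0.0001°.
At 7.18°: 0.0001° × 111200 × cos 7.18° = 0.0001 × 111200 × 0.9922 ≈ 11.033 m.
At 57.4°: 0.0001° × 111200 × cos 57.4° = 0.0001 × 111200 × 0.5388 ≈ 5.9911 m.
Ratio: 11.033 / 5.9911 = cos 7.18° / cos 57.4° ≈ 1.8415.

1.842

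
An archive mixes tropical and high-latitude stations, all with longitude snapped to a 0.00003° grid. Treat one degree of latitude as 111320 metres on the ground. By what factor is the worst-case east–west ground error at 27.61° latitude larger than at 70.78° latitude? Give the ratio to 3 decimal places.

With a 0.00003° grid the true value lies within half a step, ±0.00003°/2 = ±1.5e-05°, of the stored one.
Error at 27.61° = 1.5e-05° × 111320 × cos 27.61° ≈ 1.6698 × 0.8861 = 1.4796 m.
At 70.78°: 1.5e-05° × 111320 × cos 70.78° = 1.5e-05 × 111320 × 0.3292 ≈ 0.54969 m.
The ratio reduces to cos 27.61° / cos 70.78° = 0.8861/0.3292 ≈ 2.6918.

2.692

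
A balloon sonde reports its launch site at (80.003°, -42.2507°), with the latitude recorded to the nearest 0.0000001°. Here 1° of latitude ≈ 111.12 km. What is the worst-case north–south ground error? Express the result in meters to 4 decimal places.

0.0056 meters

Rounding to 7 decimal places leaves the latitude within ±5e-08° of the true value.
Along the meridian that is 5e-08° × 111120 m/° = 0.005556 m.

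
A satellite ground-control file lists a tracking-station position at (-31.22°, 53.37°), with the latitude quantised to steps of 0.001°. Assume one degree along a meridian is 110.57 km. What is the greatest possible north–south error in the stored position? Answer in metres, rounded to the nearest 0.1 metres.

With a 0.001° grid the true value lies within half a step, ±0.001°/2 = ±0.0005°, of the stored one.
So the N–S error is at most 0.0005 × 110570 = 55.285 m.

55.3 metres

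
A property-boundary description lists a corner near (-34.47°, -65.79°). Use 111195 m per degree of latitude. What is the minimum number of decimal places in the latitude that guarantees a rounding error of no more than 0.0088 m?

One degree of latitude covers 111195 m.
N decimal places → at most half a unit in the last place, 0.5 × 10⁻ᴺ° = 111195/2 × 10⁻ᴺ m.
Setting 55597.5 × 10⁻ᴺ ≤ 0.0088 gives 10ᴺ ≥ 6.318e+06, i.e. N ≥ 6.80.
At 6 places the error can reach 0.0556 m, but 7 places keeps it to 0.00556 m.

7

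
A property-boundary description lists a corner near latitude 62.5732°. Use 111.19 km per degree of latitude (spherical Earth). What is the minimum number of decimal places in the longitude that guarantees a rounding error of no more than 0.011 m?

7 decimal places

At 62.5732° one degree of longitude covers 111190 × cos 62.5732° ≈ 111190 × 0.4606 ≈ 51215.8 m.
N decimal places → at most half a unit in the last place, 0.5 × 10⁻ᴺ° = 51215.8/2 × 10⁻ᴺ m.
Setting 25607.9 × 10⁻ᴺ ≤ 0.011 gives 10ᴺ ≥ 2.328e+06, i.e. N ≥ 6.37.
At 6 places the error can reach 0.0256 m, but 7 places keeps it to 0.00256 m.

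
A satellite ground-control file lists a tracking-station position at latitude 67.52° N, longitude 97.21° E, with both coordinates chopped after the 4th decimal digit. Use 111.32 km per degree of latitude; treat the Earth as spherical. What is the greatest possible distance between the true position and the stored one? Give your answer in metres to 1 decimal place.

Truncating at 4 decimal places can drop up to a full unit in the last place, so each coordinate may be off by as much as 0.0001°.
North–south component: 0.0001° × 111320 = 11.132 m.
East–west component at 67.52°: 0.0001° × 111320 × cos 67.52° ≈ 0.0001 × 42564.4 ≈ 4.25644 m.
Worst case both components are at the extreme and orthogonal: √(11.132² + 4.25644²) ≈ 11.918 m.

11.9 metres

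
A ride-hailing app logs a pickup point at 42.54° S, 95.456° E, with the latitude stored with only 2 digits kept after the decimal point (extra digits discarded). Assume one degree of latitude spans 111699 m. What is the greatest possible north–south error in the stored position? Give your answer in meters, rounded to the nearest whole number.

1117 meters

Truncating at 2 decimal places can drop up to a full unit in the last place, so the latitude may be off by as much as 0.01°.
So the N–S error is at most 0.01 × 111699 = 1116.99 m.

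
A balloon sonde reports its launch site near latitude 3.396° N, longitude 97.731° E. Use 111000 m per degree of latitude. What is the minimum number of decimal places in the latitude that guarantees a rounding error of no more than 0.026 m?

One degree of latitude covers 111000 m.
N decimal places → at most half a unit in the last place, 0.5 × 10⁻ᴺ° = 111000/2 × 10⁻ᴺ m.
Setting 55500 × 10⁻ᴺ ≤ 0.026 gives 10ᴺ ≥ 2.135e+06, i.e. N ≥ 6.33.
So 7 decimal places suffice (0.00555 m); 6 would allow up to 0.0555 m.

7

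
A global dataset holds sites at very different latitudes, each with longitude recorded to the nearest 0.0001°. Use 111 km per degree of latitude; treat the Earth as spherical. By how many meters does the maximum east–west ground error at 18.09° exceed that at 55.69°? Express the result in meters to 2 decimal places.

Rounding to 4 decimal places leaves the longitude within ±5e-05° of the true value.
At 18.09°: 5e-05° × 111000 × cos 18.09° = 5e-05 × 111000 × 0.9506 ≈ 5.2757 m.
At 55.69°: 5e-05° × 111000 × cos 55.69° = 5e-05 × 111000 × 0.5637 ≈ 3.1284 m.
So the lower-latitude error exceeds the higher by 5.2757 − 3.1284 = 2.1473 m.

2.15 meters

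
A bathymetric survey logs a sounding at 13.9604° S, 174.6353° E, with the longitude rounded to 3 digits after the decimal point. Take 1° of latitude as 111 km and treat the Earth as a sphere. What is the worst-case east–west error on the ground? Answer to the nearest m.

Rounding to 3 decimal places leaves the longitude within ±0.0005° of the true value.
One degree of longitude at 13.9604° is 111000 × cos 13.9604° ≈ 111000 × 0.9705 = 107721 m.
East–west error: 0.0005° × 107721 m/° ≈ 53.8607 m.

54 m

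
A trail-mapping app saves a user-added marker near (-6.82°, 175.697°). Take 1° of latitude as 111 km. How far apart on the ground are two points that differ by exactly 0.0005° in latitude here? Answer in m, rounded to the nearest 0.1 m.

0.0005° × 111000 m/° = 55.5 m.

55.5 m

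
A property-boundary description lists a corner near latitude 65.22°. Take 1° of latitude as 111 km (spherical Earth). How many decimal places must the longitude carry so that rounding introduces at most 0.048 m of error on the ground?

6

At 65.22° one degree of longitude covers 111000 × cos 65.22° ≈ 111000 × 0.4191 ≈ 46524 m.
N decimal places → at most half a unit in the last place, 0.5 × 10⁻ᴺ° = 46524/2 × 10⁻ᴺ m.
Need 0.5 × 46524 × 10⁻ᴺ ≤ 0.048 → 10⁻ᴺ ≤ 2.063e-06, so N ≥ 5.69.
So 6 decimal places suffice (0.0233 m); 5 would allow up to 0.233 m.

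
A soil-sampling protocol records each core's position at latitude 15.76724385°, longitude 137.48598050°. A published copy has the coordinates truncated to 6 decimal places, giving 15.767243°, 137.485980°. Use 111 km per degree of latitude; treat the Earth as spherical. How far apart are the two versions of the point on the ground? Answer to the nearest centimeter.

11 centimeters

The latitude changed by +0.00000085° and the longitude by +0.00000050°.
N–S: 0.00000085° × 111000 m/° = 0.09435 m.
E–W at 15.7672°: 0.00000050° × 111000 × cos 15.7672° = 0.00000050 × 111000 × 0.9624 ≈ 0.0534117 m.
Distance: √(0.09435² + 0.0534117²) ≈ 0.108419 m.
That is 0.108419 m = 10.842 cm.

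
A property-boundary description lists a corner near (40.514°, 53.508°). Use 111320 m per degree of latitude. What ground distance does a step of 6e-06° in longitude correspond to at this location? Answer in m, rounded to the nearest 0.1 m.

6e-06° of longitude at 40.514° is 6e-06 × 111320 × cos 40.514° ≈ 6e-06 × 84630.7 = 0.507784 m.

0.5 m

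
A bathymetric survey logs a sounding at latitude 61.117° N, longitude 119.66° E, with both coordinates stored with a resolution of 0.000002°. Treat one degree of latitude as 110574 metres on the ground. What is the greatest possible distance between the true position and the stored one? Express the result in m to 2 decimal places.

0.12 m

With a 0.000002° grid the true value lies within half a step, ±0.000002°/2 = ±1e-06°, of the stored one.
N–S: 1e-06° × 110574 m/° = 0.110574 m.
E–W at 61.117°: 1e-06° × 110574 × cos 61.117° = 1e-06 × 110574 × 0.4830 ≈ 0.0534097 m.
The two errors are perpendicular, so the maximum displacement is √(0.110574² + 0.0534097²) ≈ 0.122797 m.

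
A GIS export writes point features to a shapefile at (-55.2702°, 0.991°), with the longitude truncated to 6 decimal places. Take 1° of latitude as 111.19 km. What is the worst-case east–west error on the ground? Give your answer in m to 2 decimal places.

0.06 m

Truncating at 6 decimal places can drop up to a full unit in the last place, so the longitude may be off by as much as 1e-06°.
Parallels shrink by cos φ, so at 55.2702° a degree of longitude is 111190 × 0.5697 ≈ 63345.7 m.
So at most 1e-06° × 63345.7 ≈ 0.0633457 m east–west.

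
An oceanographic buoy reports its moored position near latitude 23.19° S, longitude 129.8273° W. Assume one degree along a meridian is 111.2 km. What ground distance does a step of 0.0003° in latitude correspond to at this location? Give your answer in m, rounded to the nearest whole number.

Along a meridian 0.0003° is 0.0003 × 111200 = 33.36 m.

33 m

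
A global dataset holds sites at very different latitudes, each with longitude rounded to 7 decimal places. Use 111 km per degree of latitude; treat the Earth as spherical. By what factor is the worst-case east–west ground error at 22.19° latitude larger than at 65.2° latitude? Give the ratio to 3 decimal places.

2.207

Rounding to 7 decimal places leaves the longitude within ±5e-08° of the true value.
At 22.19°: 5e-08° × 111000 × cos 22.19° = 5e-08 × 111000 × 0.9259 ≈ 0.0051389 m.
Error at 65.2° = 5e-08° × 111000 × cos 65.2° ≈ 0.00555 × 0.4195 = 0.002328 m.
The ratio reduces to cos 22.19° / cos 65.2° = 0.9259/0.4195 ≈ 2.2075.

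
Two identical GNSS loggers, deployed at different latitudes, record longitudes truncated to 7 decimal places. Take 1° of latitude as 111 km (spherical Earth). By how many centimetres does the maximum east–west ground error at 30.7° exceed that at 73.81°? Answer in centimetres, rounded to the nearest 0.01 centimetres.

0.64 centimetres

Truncating at 7 decimal places can drop up to a full unit in the last place, so the longitude may be off by as much as 1e-07°.
At 30.7°: 1e-07° × 111000 × cos 30.7° = 1e-07 × 111000 × 0.8599 ≈ 0.0095444 m.
Error at 73.81° = 1e-07° × 111000 × cos 73.81° ≈ 0.0111 × 0.2788 = 0.0030949 m.
So the lower-latitude error exceeds the higher by 0.0095444 − 0.0030949 = 0.0064494 m.
That is 0.00644942 m = 0.64494 cm.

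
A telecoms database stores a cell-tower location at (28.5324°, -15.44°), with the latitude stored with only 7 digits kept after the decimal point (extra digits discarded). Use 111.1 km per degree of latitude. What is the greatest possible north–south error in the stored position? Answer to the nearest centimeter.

Truncating at 7 decimal places can drop up to a full unit in the last place, so the latitude may be off by as much as 1e-07°.
So the N–S error is at most 1e-07 × 111100 = 0.01111 m.
That is 0.01111 m = 1.111 cm.

1 centimeters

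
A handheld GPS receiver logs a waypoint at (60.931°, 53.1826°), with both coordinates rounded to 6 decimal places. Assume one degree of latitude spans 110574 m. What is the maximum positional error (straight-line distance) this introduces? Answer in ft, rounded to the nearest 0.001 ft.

Rounding to 6 decimal places leaves each coordinate within ±5e-07° of the true value.
North–south component: 5e-07° × 110574 = 0.055287 m.
East–west component at 60.931°: 5e-07° × 110574 × cos 60.931° ≈ 5e-07 × 53723.8 ≈ 0.0268619 m.
The two errors are perpendicular, so the maximum displacement is √(0.055287² + 0.0268619²) ≈ 0.0614672 m.
Converting: 0.0614672 m × 3.2808 ft/m ≈ 0.20166 ft.

0.202 ft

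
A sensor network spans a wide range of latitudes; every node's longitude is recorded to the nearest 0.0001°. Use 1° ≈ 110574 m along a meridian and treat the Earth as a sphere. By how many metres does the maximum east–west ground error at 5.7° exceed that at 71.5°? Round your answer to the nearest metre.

Rounding to 4 decimal places leaves the longitude within ±5e-05° of the true value.
At 5.7°: 5e-05° × 110574 × cos 5.7° = 5e-05 × 110574 × 0.9951 ≈ 5.5014 m.
At 71.5°: 5e-05° × 110574 × cos 71.5° = 5e-05 × 110574 × 0.3173 ≈ 1.7543 m.
So the lower-latitude error exceeds the higher by 5.5014 − 1.7543 = 3.7471 m.

4 metres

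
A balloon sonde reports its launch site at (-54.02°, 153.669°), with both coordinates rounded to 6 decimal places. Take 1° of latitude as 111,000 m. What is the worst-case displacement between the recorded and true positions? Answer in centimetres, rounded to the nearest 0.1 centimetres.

6.4 centimetres

Rounding to 6 decimal places leaves each coordinate within ±5e-07° of the true value.
N–S: 5e-07° × 111000 m/° = 0.0555 m.
Longitude error → 5e-07 × 111000 × cos 54.02° = 5e-07 × 111000 × 0.5875 ≈ 0.0326064 m.
Worst case both components are at the extreme and orthogonal: √(0.0555² + 0.0326064²) ≈ 0.0643695 m.
That is 0.0643695 m = 6.4369 cm.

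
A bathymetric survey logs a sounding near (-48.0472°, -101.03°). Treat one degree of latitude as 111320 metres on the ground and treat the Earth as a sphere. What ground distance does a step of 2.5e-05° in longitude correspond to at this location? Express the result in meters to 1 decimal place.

One degree of longitude here spans 111320 × cos 48.0472° = 111320 × 0.6685 ≈ 74419.4 m; 2.5e-05° of that is 1.86049 m.

1.9 meters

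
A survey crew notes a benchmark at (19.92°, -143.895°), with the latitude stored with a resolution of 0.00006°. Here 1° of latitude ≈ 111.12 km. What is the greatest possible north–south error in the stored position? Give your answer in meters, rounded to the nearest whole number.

3 meters

With a 0.00006° grid the true value lies within half a step, ±0.00006°/2 = ±3e-05°, of the stored one.
So the N–S error is at most 3e-05 × 111120 = 3.3336 m.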